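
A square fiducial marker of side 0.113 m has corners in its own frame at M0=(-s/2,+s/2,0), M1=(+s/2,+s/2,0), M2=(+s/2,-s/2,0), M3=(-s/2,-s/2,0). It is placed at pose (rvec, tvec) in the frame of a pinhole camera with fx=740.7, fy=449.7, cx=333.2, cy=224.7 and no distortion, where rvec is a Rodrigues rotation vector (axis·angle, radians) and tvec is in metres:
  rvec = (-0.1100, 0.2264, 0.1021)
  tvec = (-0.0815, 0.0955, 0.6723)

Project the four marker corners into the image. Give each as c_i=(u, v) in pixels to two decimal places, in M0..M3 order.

Intrinsics K: fx=740.7, fy=449.7, cx=333.2, cy=224.7
Marker side s = 0.113 m; corners in marker frame (Z=0):
  M0 = (-0.0565, +0.0565, 0)
  M1 = (+0.0565, +0.0565, 0)
  M2 = (+0.0565, -0.0565, 0)
  M3 = (-0.0565, -0.0565, 0)
rvec = (-0.1100, 0.2264, 0.1021), |rvec| = θ = 0.27163 rad = 15.563°
Rodrigues: sinθ=0.26830, 1−cosθ=0.03666; R = I + sinθ·[k]× + (1−cosθ)·[k]×²:
    [+0.96935 -0.11322 +0.21805]
    [+0.08847 +0.98881 +0.12014]
    [-0.22921 -0.09717 +0.96852]
t = (-0.0815, 0.0955, 0.6723) m
M0: Pc = R·M0+t = (-0.14267, +0.14637, +0.67976); u = 740.7·(-0.14267)/0.67976 + 333.2 = 177.7448, v = 449.7·(+0.14637)/0.67976 + 224.7 = 321.5313
M1: Pc = R·M1+t = (-0.03313, +0.15637, +0.65386); u = 740.7·(-0.03313)/0.65386 + 333.2 = 295.6711, v = 449.7·(+0.15637)/0.65386 + 224.7 = 332.2428
M2: Pc = R·M2+t = (-0.02033, +0.04463, +0.66484); u = 740.7·(-0.02033)/0.66484 + 333.2 = 310.5451, v = 449.7·(+0.04463)/0.66484 + 224.7 = 254.8887
M3: Pc = R·M3+t = (-0.12987, +0.03463, +0.69074); u = 740.7·(-0.12987)/0.69074 + 333.2 = 193.9357, v = 449.7·(+0.03463)/0.69074 + 224.7 = 247.2479

c0=(177.74, 321.53) c1=(295.67, 332.24) c2=(310.55, 254.89) c3=(193.94, 247.25)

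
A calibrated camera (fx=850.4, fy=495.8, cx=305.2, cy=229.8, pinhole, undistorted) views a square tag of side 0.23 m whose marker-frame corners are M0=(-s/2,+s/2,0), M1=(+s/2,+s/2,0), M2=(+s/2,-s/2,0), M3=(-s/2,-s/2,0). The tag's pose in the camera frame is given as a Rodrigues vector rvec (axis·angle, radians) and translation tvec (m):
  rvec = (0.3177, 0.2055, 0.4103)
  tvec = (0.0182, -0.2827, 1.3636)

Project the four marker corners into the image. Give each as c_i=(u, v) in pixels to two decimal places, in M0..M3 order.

c0=(229.57, 148.96) c1=(354.40, 181.80) c2=(410.77, 103.23) c3=(277.33, 70.23)

Intrinsics K: fx=850.4, fy=495.8, cx=305.2, cy=229.8
Marker side s = 0.23 m; corners in marker frame (Z=0):
  M0 = (-0.1150, +0.1150, 0)
  M1 = (+0.1150, +0.1150, 0)
  M2 = (+0.1150, -0.1150, 0)
  M3 = (-0.1150, -0.1150, 0)
rvec = (0.3177, 0.2055, 0.4103), |rvec| = θ = 0.55813 rad = 31.979°
Rodrigues: sinθ=0.52960, 1−cosθ=0.15175; R = I + sinθ·[k]× + (1−cosθ)·[k]×²:
    [+0.89742 -0.35752 +0.25850]
    [+0.42113 +0.86882 -0.26039]
    [-0.13149 +0.34254 +0.93026]
t = (0.0182, -0.2827, 1.3636) m
M0: Pc = R·M0+t = (-0.12612, -0.23122, +1.41811); u = 850.4·(-0.12612)/1.41811 + 305.2 = 229.5708, v = 495.8·(-0.23122)/1.41811 + 229.8 = 148.9624
M1: Pc = R·M1+t = (+0.08029, -0.13436, +1.38787); u = 850.4·(+0.08029)/1.38787 + 305.2 = 354.3954, v = 495.8·(-0.13436)/1.38787 + 229.8 = 181.8031
M2: Pc = R·M2+t = (+0.16252, -0.33418, +1.30909); u = 850.4·(+0.16252)/1.30909 + 305.2 = 410.7738, v = 495.8·(-0.33418)/1.30909 + 229.8 = 103.2320
M3: Pc = R·M3+t = (-0.04389, -0.43104, +1.33933); u = 850.4·(-0.04389)/1.33933 + 305.2 = 277.3336, v = 495.8·(-0.43104)/1.33933 + 229.8 = 70.2338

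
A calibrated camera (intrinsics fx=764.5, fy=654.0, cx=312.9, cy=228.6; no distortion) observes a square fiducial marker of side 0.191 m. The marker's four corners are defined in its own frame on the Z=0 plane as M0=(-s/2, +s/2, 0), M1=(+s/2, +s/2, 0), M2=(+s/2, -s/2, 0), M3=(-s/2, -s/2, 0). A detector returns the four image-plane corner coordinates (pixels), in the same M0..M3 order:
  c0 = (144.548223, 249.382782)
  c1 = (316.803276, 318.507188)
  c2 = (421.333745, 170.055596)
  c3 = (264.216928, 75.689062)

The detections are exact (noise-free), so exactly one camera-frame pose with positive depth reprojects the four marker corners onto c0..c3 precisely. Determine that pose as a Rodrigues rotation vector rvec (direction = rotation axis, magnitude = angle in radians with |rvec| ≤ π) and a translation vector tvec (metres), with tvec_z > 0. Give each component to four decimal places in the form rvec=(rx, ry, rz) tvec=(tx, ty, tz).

rvec=(0.1872, -0.5352, 0.5142) tvec=(-0.0178, -0.0222, 0.6701)

Intrinsics K: fx=764.5, fy=654.0, cx=312.9, cy=228.6
Marker side s = 0.191 m; corners in marker frame (Z=0):
  M0 = (-0.0955, +0.0955, 0)
  M1 = (+0.0955, +0.0955, 0)
  M2 = (+0.0955, -0.0955, 0)
  M3 = (-0.0955, -0.0955, 0)
Detected image corners:
  c0 = (144.548223, 249.382782) px
  c1 = (316.803276, 318.507188) px
  c2 = (421.333745, 170.055596) px
  c3 = (264.216928, 75.689062) px
Planar DLT: solve 8×8 A·h = b for H (H[2,2]=1):
  H  [+1089.34893 -567.45619 +292.64132]
  H  [+588.59298 +849.99389 +206.93906]
  H  [+0.79135 +0.05740 +1.00000]
B = K⁻¹H; ‖b₁‖=1.492347, ‖b₂‖=1.492347; λ = 2/(‖b₁‖+‖b₂‖) = 0.670085, sign → tz>0 ⇒ λ=+0.670085
r₁ = λ·B[:,0] = (+0.73778,+0.41772,+0.53028); r₂ = λ·B[:,1] = (-0.51312,+0.85746,+0.03846)
r₃ = r₁×r₂ = (-0.43862,-0.30047,+0.84695); SVD([r₁ r₂ r₃]) → R = UVᵀ:
  R  [+0.73778 -0.51312 -0.43862]
  R  [+0.41772 +0.85746 -0.30047]
  R  [+0.53028 +0.03846 +0.84695]
t = (-0.01776, -0.02219, +0.67009) m
tr R = 2.442189; θ = arccos((tr R − 1)/2) = 0.765415 rad = 43.855°
axis k = ((R−Rᵀ)₃₂, (R−Rᵀ)₁₃, (R−Rᵀ)₂₁) / (2 sinθ) = (+0.244598, -0.699225, +0.671756)
rvec = θ·k = (+0.187219, -0.535197, +0.514173)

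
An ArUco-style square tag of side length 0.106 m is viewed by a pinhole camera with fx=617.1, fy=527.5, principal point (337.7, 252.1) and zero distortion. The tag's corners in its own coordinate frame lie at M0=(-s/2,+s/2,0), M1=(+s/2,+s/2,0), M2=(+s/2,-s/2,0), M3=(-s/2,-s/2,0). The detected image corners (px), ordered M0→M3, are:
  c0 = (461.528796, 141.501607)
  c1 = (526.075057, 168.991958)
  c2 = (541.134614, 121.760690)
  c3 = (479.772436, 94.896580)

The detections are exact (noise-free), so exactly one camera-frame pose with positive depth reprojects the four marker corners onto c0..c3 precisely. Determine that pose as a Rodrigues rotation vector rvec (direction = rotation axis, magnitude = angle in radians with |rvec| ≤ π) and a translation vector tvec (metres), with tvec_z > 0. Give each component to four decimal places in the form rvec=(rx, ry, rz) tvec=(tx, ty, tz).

Intrinsics K: fx=617.1, fy=527.5, cx=337.7, cy=252.1
Marker side s = 0.106 m; corners in marker frame (Z=0):
  M0 = (-0.0530, +0.0530, 0)
  M1 = (+0.0530, +0.0530, 0)
  M2 = (+0.0530, -0.0530, 0)
  M3 = (-0.0530, -0.0530, 0)
Detected image corners:
  c0 = (461.528796, 141.501607) px
  c1 = (526.075057, 168.991958) px
  c2 = (541.134614, 121.760690) px
  c3 = (479.772436, 94.896580) px
Planar DLT: solve 8×8 A·h = b for H (H[2,2]=1):
  H  [+659.07127 -379.24707 +502.54072]
  H  [+273.51487 +384.31033 +131.33133]
  H  [+0.13048 -0.44264 +1.00000]
B = K⁻¹H; ‖b₁‖=1.103783, ‖b₂‖=1.103783; λ = 2/(‖b₁‖+‖b₂‖) = 0.905975, sign → tz>0 ⇒ λ=+0.905975
r₁ = λ·B[:,0] = (+0.90291,+0.41327,+0.11821); r₂ = λ·B[:,1] = (-0.33733,+0.85170,-0.40102)
r₃ = r₁×r₂ = (-0.26641,+0.32221,+0.90841); SVD([r₁ r₂ r₃]) → R = UVᵀ:
  R  [+0.90291 -0.33733 -0.26641]
  R  [+0.41327 +0.85170 +0.32221]
  R  [+0.11821 -0.40102 +0.90841]
t = (+0.24201, -0.20742, +0.90598) m
tr R = 2.663018; θ = arccos((tr R − 1)/2) = 0.588978 rad = 33.746°
axis k = ((R−Rᵀ)₃₂, (R−Rᵀ)₁₃, (R−Rᵀ)₂₁) / (2 sinθ) = (-0.650955, -0.346180, +0.675587)
rvec = θ·k = (-0.383398, -0.203892, +0.397906)

rvec=(-0.3834, -0.2039, 0.3979) tvec=(0.2420, -0.2074, 0.9060)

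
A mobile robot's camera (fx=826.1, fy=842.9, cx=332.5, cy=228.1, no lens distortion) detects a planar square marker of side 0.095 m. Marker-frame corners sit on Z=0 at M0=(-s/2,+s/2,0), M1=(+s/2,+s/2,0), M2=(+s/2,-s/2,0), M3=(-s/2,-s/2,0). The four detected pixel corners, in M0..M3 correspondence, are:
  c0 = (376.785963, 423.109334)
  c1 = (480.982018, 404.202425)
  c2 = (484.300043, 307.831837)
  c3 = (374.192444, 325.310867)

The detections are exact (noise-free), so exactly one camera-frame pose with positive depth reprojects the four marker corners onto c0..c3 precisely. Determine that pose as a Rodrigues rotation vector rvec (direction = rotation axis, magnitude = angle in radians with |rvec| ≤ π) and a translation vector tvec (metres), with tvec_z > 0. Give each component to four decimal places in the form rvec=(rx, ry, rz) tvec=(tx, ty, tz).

Intrinsics K: fx=826.1, fy=842.9, cx=332.5, cy=228.1
Marker side s = 0.095 m; corners in marker frame (Z=0):
  M0 = (-0.0475, +0.0475, 0)
  M1 = (+0.0475, +0.0475, 0)
  M2 = (+0.0475, -0.0475, 0)
  M3 = (-0.0475, -0.0475, 0)
Detected image corners:
  c0 = (376.785963, 423.109334) px
  c1 = (480.982018, 404.202425) px
  c2 = (484.300043, 307.831837) px
  c3 = (374.192444, 325.310867) px
Planar DLT: solve 8×8 A·h = b for H (H[2,2]=1):
  H  [+1240.24584 +245.35258 +429.73147]
  H  [-95.39213 +1234.20799 +366.34072]
  H  [+0.26381 +0.58163 +1.00000]
B = K⁻¹H; ‖b₁‖=1.431813, ‖b₂‖=1.431813; λ = 2/(‖b₁‖+‖b₂‖) = 0.698415, sign → tz>0 ⇒ λ=+0.698415
r₁ = λ·B[:,0] = (+0.97439,-0.12890,+0.18425); r₂ = λ·B[:,1] = (+0.04393,+0.91272,+0.40622)
r₃ = r₁×r₂ = (-0.22053,-0.38772,+0.89501); SVD([r₁ r₂ r₃]) → R = UVᵀ:
  R  [+0.97439 +0.04393 -0.22053]
  R  [-0.12890 +0.91272 -0.38772]
  R  [+0.18425 +0.40622 +0.89501]
t = (+0.08220, +0.11454, +0.69842) m
tr R = 2.782119; θ = arccos((tr R − 1)/2) = 0.471122 rad = 26.993°
axis k = ((R−Rᵀ)₃₂, (R−Rᵀ)₁₃, (R−Rᵀ)₂₁) / (2 sinθ) = (+0.874599, -0.445902, -0.190390)
rvec = θ·k = (+0.412043, -0.210074, -0.089697)

rvec=(0.4120, -0.2101, -0.0897) tvec=(0.0822, 0.1145, 0.6984)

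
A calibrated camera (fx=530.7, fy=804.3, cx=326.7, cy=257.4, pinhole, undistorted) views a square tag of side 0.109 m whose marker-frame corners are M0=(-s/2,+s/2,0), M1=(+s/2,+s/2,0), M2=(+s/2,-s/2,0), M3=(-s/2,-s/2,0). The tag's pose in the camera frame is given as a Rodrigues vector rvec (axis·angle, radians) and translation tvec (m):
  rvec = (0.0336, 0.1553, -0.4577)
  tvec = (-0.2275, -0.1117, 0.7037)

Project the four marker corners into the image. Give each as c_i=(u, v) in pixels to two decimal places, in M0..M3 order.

c0=(139.17, 213.37) c1=(208.25, 157.10) c2=(171.48, 44.07) c3=(103.30, 103.03)

Intrinsics K: fx=530.7, fy=804.3, cx=326.7, cy=257.4
Marker side s = 0.109 m; corners in marker frame (Z=0):
  M0 = (-0.0545, +0.0545, 0)
  M1 = (+0.0545, +0.0545, 0)
  M2 = (+0.0545, -0.0545, 0)
  M3 = (-0.0545, -0.0545, 0)
rvec = (0.0336, 0.1553, -0.4577), |rvec| = θ = 0.48450 rad = 27.760°
Rodrigues: sinθ=0.46576, 1−cosθ=0.11509; R = I + sinθ·[k]× + (1−cosθ)·[k]×²:
    [+0.88546 +0.44256 +0.14176]
    [-0.43744 +0.89673 -0.06715]
    [-0.15684 -0.00255 +0.98762]
t = (-0.2275, -0.1117, 0.7037) m
M0: Pc = R·M0+t = (-0.25164, -0.03899, +0.71211); u = 530.7·(-0.25164)/0.71211 + 326.7 = 139.1663, v = 804.3·(-0.03899)/0.71211 + 257.4 = 213.3654
M1: Pc = R·M1+t = (-0.15512, -0.08667, +0.69501); u = 530.7·(-0.15512)/0.69501 + 326.7 = 208.2511, v = 804.3·(-0.08667)/0.69501 + 257.4 = 157.1032
M2: Pc = R·M2+t = (-0.20336, -0.18441, +0.69529); u = 530.7·(-0.20336)/0.69529 + 326.7 = 171.4786, v = 804.3·(-0.18441)/0.69529 + 257.4 = 44.0748
M3: Pc = R·M3+t = (-0.29988, -0.13673, +0.71239); u = 530.7·(-0.29988)/0.71239 + 326.7 = 103.3032, v = 804.3·(-0.13673)/0.71239 + 257.4 = 103.0273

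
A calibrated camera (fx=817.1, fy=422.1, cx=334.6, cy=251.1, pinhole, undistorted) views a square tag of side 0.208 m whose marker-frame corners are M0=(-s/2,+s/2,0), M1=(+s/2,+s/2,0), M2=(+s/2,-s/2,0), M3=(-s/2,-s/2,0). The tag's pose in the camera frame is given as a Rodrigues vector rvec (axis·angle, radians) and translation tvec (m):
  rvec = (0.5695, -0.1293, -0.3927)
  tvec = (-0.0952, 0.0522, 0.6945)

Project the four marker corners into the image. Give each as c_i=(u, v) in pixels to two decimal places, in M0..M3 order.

c0=(163.84, 348.74) c1=(371.67, 302.19) c2=(291.61, 205.40) c3=(46.25, 259.92)

Intrinsics K: fx=817.1, fy=422.1, cx=334.6, cy=251.1
Marker side s = 0.208 m; corners in marker frame (Z=0):
  M0 = (-0.1040, +0.1040, 0)
  M1 = (+0.1040, +0.1040, 0)
  M2 = (+0.1040, -0.1040, 0)
  M3 = (-0.1040, -0.1040, 0)
rvec = (0.5695, -0.1293, -0.3927), |rvec| = θ = 0.70375 rad = 40.322°
Rodrigues: sinθ=0.64708, 1−cosθ=0.23758; R = I + sinθ·[k]× + (1−cosθ)·[k]×²:
    [+0.91800 +0.32575 -0.22617]
    [-0.39640 +0.77044 -0.49928]
    [+0.01161 +0.54800 +0.83640]
t = (-0.0952, 0.0522, 0.6945) m
M0: Pc = R·M0+t = (-0.15679, +0.17355, +0.75028); u = 817.1·(-0.15679)/0.75028 + 334.6 = 163.8431, v = 422.1·(+0.17355)/0.75028 + 251.1 = 348.7378
M1: Pc = R·M1+t = (+0.03415, +0.09110, +0.75270); u = 817.1·(+0.03415)/0.75270 + 334.6 = 371.6729, v = 422.1·(+0.09110)/0.75270 + 251.1 = 302.1873
M2: Pc = R·M2+t = (-0.03361, -0.06915, +0.63872); u = 817.1·(-0.03361)/0.63872 + 334.6 = 291.6081, v = 422.1·(-0.06915)/0.63872 + 251.1 = 205.4005
M3: Pc = R·M3+t = (-0.22455, +0.01330, +0.63630); u = 817.1·(-0.22455)/0.63630 + 334.6 = 46.2451, v = 422.1·(+0.01330)/0.63630 + 251.1 = 259.9227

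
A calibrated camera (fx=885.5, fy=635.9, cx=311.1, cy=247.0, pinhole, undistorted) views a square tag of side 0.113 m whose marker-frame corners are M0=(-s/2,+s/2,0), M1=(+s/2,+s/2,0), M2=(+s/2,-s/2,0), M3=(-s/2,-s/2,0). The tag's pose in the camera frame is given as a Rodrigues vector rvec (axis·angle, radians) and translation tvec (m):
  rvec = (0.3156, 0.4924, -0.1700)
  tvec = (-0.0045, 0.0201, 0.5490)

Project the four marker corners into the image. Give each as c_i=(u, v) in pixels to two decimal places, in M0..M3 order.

Intrinsics K: fx=885.5, fy=635.9, cx=311.1, cy=247.0
Marker side s = 0.113 m; corners in marker frame (Z=0):
  M0 = (-0.0565, +0.0565, 0)
  M1 = (+0.0565, +0.0565, 0)
  M2 = (+0.0565, -0.0565, 0)
  M3 = (-0.0565, -0.0565, 0)
rvec = (0.3156, 0.4924, -0.1700), |rvec| = θ = 0.60907 rad = 34.897°
Rodrigues: sinθ=0.57210, 1−cosθ=0.17982; R = I + sinθ·[k]× + (1−cosθ)·[k]×²:
    [+0.86846 +0.23501 +0.43651]
    [-0.08435 +0.93771 -0.33702]
    [-0.48852 +0.25587 +0.83419]
t = (-0.0045, 0.0201, 0.5490) m
M0: Pc = R·M0+t = (-0.04029, +0.07785, +0.59106); u = 885.5·(-0.04029)/0.59106 + 311.1 = 250.7390, v = 635.9·(+0.07785)/0.59106 + 247.0 = 330.7526
M1: Pc = R·M1+t = (+0.05785, +0.06831, +0.53586); u = 885.5·(+0.05785)/0.53586 + 311.1 = 406.6910, v = 635.9·(+0.06831)/0.53586 + 247.0 = 328.0690
M2: Pc = R·M2+t = (+0.03129, -0.03765, +0.50694); u = 885.5·(+0.03129)/0.50694 + 311.1 = 365.7559, v = 635.9·(-0.03765)/0.50694 + 247.0 = 199.7766
M3: Pc = R·M3+t = (-0.06685, -0.02811, +0.56214); u = 885.5·(-0.06685)/0.56214 + 311.1 = 205.8026, v = 635.9·(-0.02811)/0.56214 + 247.0 = 215.1967

c0=(250.74, 330.75) c1=(406.69, 328.07) c2=(365.76, 199.78) c3=(205.80, 215.20)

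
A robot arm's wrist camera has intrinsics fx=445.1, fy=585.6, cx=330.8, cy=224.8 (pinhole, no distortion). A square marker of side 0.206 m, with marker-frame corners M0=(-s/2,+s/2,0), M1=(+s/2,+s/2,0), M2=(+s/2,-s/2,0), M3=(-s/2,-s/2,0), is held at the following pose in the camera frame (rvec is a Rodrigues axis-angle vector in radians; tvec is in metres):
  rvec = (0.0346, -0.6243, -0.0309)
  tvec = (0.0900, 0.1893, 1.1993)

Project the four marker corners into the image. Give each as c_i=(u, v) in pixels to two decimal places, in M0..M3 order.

c0=(334.06, 376.52) c1=(392.59, 358.32) c2=(391.66, 263.22) c3=(332.59, 271.48)

Intrinsics K: fx=445.1, fy=585.6, cx=330.8, cy=224.8
Marker side s = 0.206 m; corners in marker frame (Z=0):
  M0 = (-0.1030, +0.1030, 0)
  M1 = (+0.1030, +0.1030, 0)
  M2 = (+0.1030, -0.1030, 0)
  M3 = (-0.1030, -0.1030, 0)
rvec = (0.0346, -0.6243, -0.0309), |rvec| = θ = 0.62602 rad = 35.868°
Rodrigues: sinθ=0.58593, 1−cosθ=0.18963; R = I + sinθ·[k]× + (1−cosθ)·[k]×²:
    [+0.81094 +0.01847 -0.58483]
    [-0.03937 +0.99896 -0.02305]
    [+0.58380 +0.04172 +0.81083]
t = (0.0900, 0.1893, 1.1993) m
M0: Pc = R·M0+t = (+0.00837, +0.29625, +1.14347); u = 445.1·(+0.00837)/1.14347 + 330.8 = 334.0600, v = 585.6·(+0.29625)/1.14347 + 224.8 = 376.5167
M1: Pc = R·M1+t = (+0.17543, +0.28814, +1.26373); u = 445.1·(+0.17543)/1.26373 + 330.8 = 392.5884, v = 585.6·(+0.28814)/1.26373 + 224.8 = 358.3202
M2: Pc = R·M2+t = (+0.17163, +0.08235, +1.25513); u = 445.1·(+0.17163)/1.25513 + 330.8 = 391.6623, v = 585.6·(+0.08235)/1.25513 + 224.8 = 263.2224
M3: Pc = R·M3+t = (+0.00457, +0.09046, +1.13487); u = 445.1·(+0.00457)/1.13487 + 330.8 = 332.5925, v = 585.6·(+0.09046)/1.13487 + 224.8 = 271.4792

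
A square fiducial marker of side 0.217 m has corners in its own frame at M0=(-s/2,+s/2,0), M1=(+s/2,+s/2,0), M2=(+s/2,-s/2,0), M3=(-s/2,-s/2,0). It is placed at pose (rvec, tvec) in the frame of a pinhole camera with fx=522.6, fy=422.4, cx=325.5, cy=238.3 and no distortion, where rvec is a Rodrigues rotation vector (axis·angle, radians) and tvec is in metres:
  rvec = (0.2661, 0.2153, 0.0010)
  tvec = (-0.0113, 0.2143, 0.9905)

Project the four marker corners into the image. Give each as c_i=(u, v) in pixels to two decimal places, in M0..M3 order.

c0=(268.14, 366.36) c1=(376.76, 374.94) c2=(376.54, 289.02) c3=(261.69, 283.93)

Intrinsics K: fx=522.6, fy=422.4, cx=325.5, cy=238.3
Marker side s = 0.217 m; corners in marker frame (Z=0):
  M0 = (-0.1085, +0.1085, 0)
  M1 = (+0.1085, +0.1085, 0)
  M2 = (+0.1085, -0.1085, 0)
  M3 = (-0.1085, -0.1085, 0)
rvec = (0.2661, 0.2153, 0.0010), |rvec| = θ = 0.34229 rad = 19.612°
Rodrigues: sinθ=0.33565, 1−cosθ=0.05801; R = I + sinθ·[k]× + (1−cosθ)·[k]×²:
    [+0.97705 +0.02739 +0.21125]
    [+0.02935 +0.96494 -0.26083]
    [-0.21099 +0.26104 +0.94199]
t = (-0.0113, 0.2143, 0.9905) m
M0: Pc = R·M0+t = (-0.11434, +0.31581, +1.04172); u = 522.6·(-0.11434)/1.04172 + 325.5 = 268.1396, v = 422.4·(+0.31581)/1.04172 + 238.3 = 366.3569
M1: Pc = R·M1+t = (+0.09768, +0.32218, +0.99593); u = 522.6·(+0.09768)/0.99593 + 325.5 = 376.7567, v = 422.4·(+0.32218)/0.99593 + 238.3 = 374.9449
M2: Pc = R·M2+t = (+0.09174, +0.11279, +0.93928); u = 522.6·(+0.09174)/0.93928 + 325.5 = 376.5414, v = 422.4·(+0.11279)/0.93928 + 238.3 = 289.0213
M3: Pc = R·M3+t = (-0.12028, +0.10642, +0.98507); u = 522.6·(-0.12028)/0.98507 + 325.5 = 261.6883, v = 422.4·(+0.10642)/0.98507 + 238.3 = 283.9331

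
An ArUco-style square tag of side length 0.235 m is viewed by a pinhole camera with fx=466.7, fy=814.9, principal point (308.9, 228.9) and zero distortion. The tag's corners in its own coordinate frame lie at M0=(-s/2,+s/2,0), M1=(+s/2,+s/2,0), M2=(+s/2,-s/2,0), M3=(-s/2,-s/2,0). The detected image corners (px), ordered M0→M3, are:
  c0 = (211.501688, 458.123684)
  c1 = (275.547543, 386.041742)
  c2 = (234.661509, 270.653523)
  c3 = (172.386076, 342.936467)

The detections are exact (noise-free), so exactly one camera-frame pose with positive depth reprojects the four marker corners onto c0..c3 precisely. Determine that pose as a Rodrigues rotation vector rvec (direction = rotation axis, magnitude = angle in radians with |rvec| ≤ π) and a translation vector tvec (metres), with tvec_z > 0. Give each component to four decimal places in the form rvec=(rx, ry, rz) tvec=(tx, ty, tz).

rvec=(-0.0893, 0.1151, -0.5770) tvec=(-0.2607, 0.2354, 1.4184)

Intrinsics K: fx=466.7, fy=814.9, cx=308.9, cy=228.9
Marker side s = 0.235 m; corners in marker frame (Z=0):
  M0 = (-0.1175, +0.1175, 0)
  M1 = (+0.1175, +0.1175, 0)
  M2 = (+0.1175, -0.1175, 0)
  M3 = (-0.1175, -0.1175, 0)
Detected image corners:
  c0 = (211.501688, 458.123684) px
  c1 = (275.547543, 386.041742) px
  c2 = (234.661509, 270.653523) px
  c3 = (172.386076, 342.936467) px
Planar DLT: solve 8×8 A·h = b for H (H[2,2]=1):
  H  [+255.59164 +151.85088 +223.11324]
  H  [-328.58842 +460.68217 +364.13245]
  H  [-0.05879 -0.08205 +1.00000]
B = K⁻¹H; ‖b₁‖=0.705028, ‖b₂‖=0.705028; λ = 2/(‖b₁‖+‖b₂‖) = 1.418383, sign → tz>0 ⇒ λ=+1.418383
r₁ = λ·B[:,0] = (+0.83198,-0.54851,-0.08339); r₂ = λ·B[:,1] = (+0.53853,+0.83453,-0.11637)
r₃ = r₁×r₂ = (+0.13342,+0.05191,+0.98970); SVD([r₁ r₂ r₃]) → R = UVᵀ:
  R  [+0.83198 +0.53853 +0.13342]
  R  [-0.54851 +0.83453 +0.05191]
  R  [-0.08339 -0.11637 +0.98970]
t = (-0.26072, +0.23538, +1.41838) m
tr R = 2.656211; θ = arccos((tr R − 1)/2) = 0.595076 rad = 34.095°
axis k = ((R−Rᵀ)₃₂, (R−Rᵀ)₁₃, (R−Rᵀ)₂₁) / (2 sinθ) = (-0.150104, +0.193378, -0.969574)
rvec = θ·k = (-0.089323, +0.115075, -0.576971)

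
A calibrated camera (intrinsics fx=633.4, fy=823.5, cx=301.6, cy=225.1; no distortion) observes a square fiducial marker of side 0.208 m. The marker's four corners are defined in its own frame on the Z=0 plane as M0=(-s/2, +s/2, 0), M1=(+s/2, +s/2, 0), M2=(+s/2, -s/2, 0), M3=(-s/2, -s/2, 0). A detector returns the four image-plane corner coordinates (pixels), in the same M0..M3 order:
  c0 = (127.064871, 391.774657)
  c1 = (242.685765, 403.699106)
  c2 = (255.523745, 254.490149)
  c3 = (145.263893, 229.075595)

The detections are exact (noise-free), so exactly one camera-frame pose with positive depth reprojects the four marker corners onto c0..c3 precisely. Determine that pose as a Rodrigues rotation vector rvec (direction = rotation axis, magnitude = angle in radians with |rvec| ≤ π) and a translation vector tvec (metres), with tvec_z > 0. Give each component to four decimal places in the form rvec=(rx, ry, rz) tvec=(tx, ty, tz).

Intrinsics K: fx=633.4, fy=823.5, cx=301.6, cy=225.1
Marker side s = 0.208 m; corners in marker frame (Z=0):
  M0 = (-0.1040, +0.1040, 0)
  M1 = (+0.1040, +0.1040, 0)
  M2 = (+0.1040, -0.1040, 0)
  M3 = (-0.1040, -0.1040, 0)
Detected image corners:
  c0 = (127.064871, 391.774657) px
  c1 = (242.685765, 403.699106) px
  c2 = (255.523745, 254.490149) px
  c3 = (145.263893, 229.075595) px
Planar DLT: solve 8×8 A·h = b for H (H[2,2]=1):
  H  [+626.74865 -106.44432 +195.33106]
  H  [+229.74507 +694.49264 +318.81831]
  H  [+0.43602 -0.16830 +1.00000]
B = K⁻¹H; ‖b₁‖=0.909391, ‖b₂‖=0.909391; λ = 2/(‖b₁‖+‖b₂‖) = 1.099637, sign → tz>0 ⇒ λ=+1.099637
r₁ = λ·B[:,0] = (+0.85979,+0.17573,+0.47946); r₂ = λ·B[:,1] = (-0.09667,+0.97796,-0.18507)
r₃ = r₁×r₂ = (-0.50141,+0.11277,+0.85783); SVD([r₁ r₂ r₃]) → R = UVᵀ:
  R  [+0.85979 -0.09667 -0.50141]
  R  [+0.17573 +0.97796 +0.11277]
  R  [+0.47946 -0.18507 +0.85783]
t = (-0.18449, +0.12514, +1.09964) m
tr R = 2.695577; θ = arccos((tr R − 1)/2) = 0.558995 rad = 32.028°
axis k = ((R−Rᵀ)₃₂, (R−Rᵀ)₁₃, (R−Rᵀ)₂₁) / (2 sinθ) = (-0.280804, -0.924767, +0.256818)
rvec = θ·k = (-0.156968, -0.516940, +0.143560)

rvec=(-0.1570, -0.5169, 0.1436) tvec=(-0.1845, 0.1251, 1.0996)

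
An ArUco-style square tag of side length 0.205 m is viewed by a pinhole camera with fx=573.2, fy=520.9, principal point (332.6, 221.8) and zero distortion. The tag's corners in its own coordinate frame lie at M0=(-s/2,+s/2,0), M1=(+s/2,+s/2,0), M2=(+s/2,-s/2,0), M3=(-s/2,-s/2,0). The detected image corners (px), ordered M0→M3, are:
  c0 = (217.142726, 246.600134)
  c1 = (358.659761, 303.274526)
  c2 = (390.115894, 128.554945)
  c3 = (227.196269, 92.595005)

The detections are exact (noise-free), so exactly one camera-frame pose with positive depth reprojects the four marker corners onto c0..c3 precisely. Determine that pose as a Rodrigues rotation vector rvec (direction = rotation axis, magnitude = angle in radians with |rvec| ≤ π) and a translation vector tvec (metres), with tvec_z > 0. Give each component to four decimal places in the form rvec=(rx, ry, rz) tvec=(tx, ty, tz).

Intrinsics K: fx=573.2, fy=520.9, cx=332.6, cy=221.8
Marker side s = 0.205 m; corners in marker frame (Z=0):
  M0 = (-0.1025, +0.1025, 0)
  M1 = (+0.1025, +0.1025, 0)
  M2 = (+0.1025, -0.1025, 0)
  M3 = (-0.1025, -0.1025, 0)
Detected image corners:
  c0 = (217.142726, 246.600134) px
  c1 = (358.659761, 303.274526) px
  c2 = (390.115894, 128.554945) px
  c3 = (227.196269, 92.595005) px
Planar DLT: solve 8×8 A·h = b for H (H[2,2]=1):
  H  [+507.31878 +75.85501 +291.59142]
  H  [+78.94537 +909.49299 +195.79277]
  H  [-0.77816 +0.57977 +1.00000]
B = K⁻¹H; ‖b₁‖=1.620244, ‖b₂‖=1.620244; λ = 2/(‖b₁‖+‖b₂‖) = 0.617191, sign → tz>0 ⇒ λ=+0.617191
r₁ = λ·B[:,0] = (+0.82493,+0.29804,-0.48027); r₂ = λ·B[:,1] = (-0.12596,+0.92525,+0.35783)
r₃ = r₁×r₂ = (+0.55102,-0.23469,+0.80081); SVD([r₁ r₂ r₃]) → R = UVᵀ:
  R  [+0.82493 -0.12596 +0.55102]
  R  [+0.29804 +0.92525 -0.23469]
  R  [-0.48027 +0.35783 +0.80081]
t = (-0.04416, -0.03081, +0.61719) m
tr R = 2.550993; θ = arccos((tr R − 1)/2) = 0.683295 rad = 39.150°
axis k = ((R−Rᵀ)₃₂, (R−Rᵀ)₁₃, (R−Rᵀ)₂₁) / (2 sinθ) = (+0.469252, +0.816733, +0.335783)
rvec = θ·k = (+0.320637, +0.558069, +0.229439)

rvec=(0.3206, 0.5581, 0.2294) tvec=(-0.0442, -0.0308, 0.6172)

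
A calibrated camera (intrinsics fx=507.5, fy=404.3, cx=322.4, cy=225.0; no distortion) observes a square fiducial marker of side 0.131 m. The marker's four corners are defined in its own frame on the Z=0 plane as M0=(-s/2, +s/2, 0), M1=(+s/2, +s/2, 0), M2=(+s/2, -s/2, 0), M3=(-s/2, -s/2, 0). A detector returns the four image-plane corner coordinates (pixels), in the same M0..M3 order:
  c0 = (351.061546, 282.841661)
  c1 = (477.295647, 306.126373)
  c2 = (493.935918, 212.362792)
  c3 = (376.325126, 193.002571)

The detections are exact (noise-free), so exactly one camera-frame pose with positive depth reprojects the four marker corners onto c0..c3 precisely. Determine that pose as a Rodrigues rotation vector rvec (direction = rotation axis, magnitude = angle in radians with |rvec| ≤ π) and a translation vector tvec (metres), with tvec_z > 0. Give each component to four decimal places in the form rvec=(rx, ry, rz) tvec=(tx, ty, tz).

rvec=(-0.3275, 0.0697, 0.2289) tvec=(0.1088, 0.0291, 0.5421)

Intrinsics K: fx=507.5, fy=404.3, cx=322.4, cy=225.0
Marker side s = 0.131 m; corners in marker frame (Z=0):
  M0 = (-0.0655, +0.0655, 0)
  M1 = (+0.0655, +0.0655, 0)
  M2 = (+0.0655, -0.0655, 0)
  M3 = (-0.0655, -0.0655, 0)
Detected image corners:
  c0 = (351.061546, 282.841661) px
  c1 = (477.295647, 306.126373) px
  c2 = (493.935918, 212.362792) px
  c3 = (376.325126, 193.002571) px
Planar DLT: solve 8×8 A·h = b for H (H[2,2]=1):
  H  [+847.41864 -403.72915 +424.27630]
  H  [+114.17349 +558.11811 +246.72537]
  H  [-0.19322 -0.57311 +1.00000]
B = K⁻¹H; ‖b₁‖=1.844605, ‖b₂‖=1.844605; λ = 2/(‖b₁‖+‖b₂‖) = 0.542122, sign → tz>0 ⇒ λ=+0.542122
r₁ = λ·B[:,0] = (+0.97177,+0.21139,-0.10475); r₂ = λ·B[:,1] = (-0.23390,+0.92128,-0.31070)
r₃ = r₁×r₂ = (+0.03083,+0.32643,+0.94472); SVD([r₁ r₂ r₃]) → R = UVᵀ:
  R  [+0.97177 -0.23390 +0.03083]
  R  [+0.21139 +0.92128 +0.32643]
  R  [-0.10475 -0.31070 +0.94472]
t = (+0.10883, +0.02913, +0.54212) m
tr R = 2.837775; θ = arccos((tr R − 1)/2) = 0.405545 rad = 23.236°
axis k = ((R−Rᵀ)₃₂, (R−Rᵀ)₁₃, (R−Rᵀ)₂₁) / (2 sinθ) = (-0.807466, +0.171821, +0.564337)
rvec = θ·k = (-0.327464, +0.069681, +0.228864)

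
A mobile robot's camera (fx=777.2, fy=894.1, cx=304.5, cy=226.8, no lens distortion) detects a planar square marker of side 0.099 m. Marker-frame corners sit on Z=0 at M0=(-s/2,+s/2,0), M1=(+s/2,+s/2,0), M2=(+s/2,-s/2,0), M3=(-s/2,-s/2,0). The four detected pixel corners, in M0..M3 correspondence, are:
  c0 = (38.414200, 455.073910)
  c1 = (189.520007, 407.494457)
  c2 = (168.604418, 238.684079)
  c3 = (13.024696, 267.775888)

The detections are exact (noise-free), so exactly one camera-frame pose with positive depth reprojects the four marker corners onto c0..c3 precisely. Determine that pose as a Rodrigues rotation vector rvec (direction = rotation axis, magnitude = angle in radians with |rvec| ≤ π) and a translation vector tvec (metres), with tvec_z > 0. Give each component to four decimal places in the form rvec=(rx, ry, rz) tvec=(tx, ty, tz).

rvec=(0.0267, -0.5594, -0.1448) tvec=(-0.1246, 0.0629, 0.4891)

Intrinsics K: fx=777.2, fy=894.1, cx=304.5, cy=226.8
Marker side s = 0.099 m; corners in marker frame (Z=0):
  M0 = (-0.0495, +0.0495, 0)
  M1 = (+0.0495, +0.0495, 0)
  M2 = (+0.0495, -0.0495, 0)
  M3 = (-0.0495, -0.0495, 0)
Detected image corners:
  c0 = (38.414200, 455.073910) px
  c1 = (189.520007, 407.494457) px
  c2 = (168.604418, 238.684079) px
  c3 = (13.024696, 267.775888) px
Planar DLT: solve 8×8 A·h = b for H (H[2,2]=1):
  H  [+1659.06823 +246.18087 +106.55487]
  H  [-19.14721 +1838.74652 +341.81696]
  H  [+1.07724 +0.13206 +1.00000]
B = K⁻¹H; ‖b₁‖=2.044589, ‖b₂‖=2.044589; λ = 2/(‖b₁‖+‖b₂‖) = 0.489096, sign → tz>0 ⇒ λ=+0.489096
r₁ = λ·B[:,0] = (+0.83764,-0.14412,+0.52687); r₂ = λ·B[:,1] = (+0.12962,+0.98946,+0.06459)
r₃ = r₁×r₂ = (-0.53063,+0.01419,+0.84749); SVD([r₁ r₂ r₃]) → R = UVᵀ:
  R  [+0.83764 +0.12962 -0.53063]
  R  [-0.14412 +0.98946 +0.01419]
  R  [+0.52687 +0.06459 +0.84749]
t = (-0.12457, +0.06292, +0.48910) m
tr R = 2.674582; θ = arccos((tr R − 1)/2) = 0.578487 rad = 33.145°
axis k = ((R−Rᵀ)₃₂, (R−Rᵀ)₁₃, (R−Rᵀ)₂₁) / (2 sinθ) = (+0.046090, -0.967063, -0.250329)
rvec = θ·k = (+0.026663, -0.559433, -0.144812)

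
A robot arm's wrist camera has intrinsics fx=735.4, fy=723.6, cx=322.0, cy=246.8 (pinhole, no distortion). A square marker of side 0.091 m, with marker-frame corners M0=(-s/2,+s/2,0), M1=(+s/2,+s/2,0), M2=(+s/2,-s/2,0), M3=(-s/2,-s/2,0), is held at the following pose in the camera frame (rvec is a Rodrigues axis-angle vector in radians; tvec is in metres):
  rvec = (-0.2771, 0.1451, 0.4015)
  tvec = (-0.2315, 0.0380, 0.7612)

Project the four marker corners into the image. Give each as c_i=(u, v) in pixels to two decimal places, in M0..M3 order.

c0=(39.81, 305.52) c1=(115.31, 339.29) c2=(156.58, 260.45) c3=(82.23, 229.38)

Intrinsics K: fx=735.4, fy=723.6, cx=322.0, cy=246.8
Marker side s = 0.091 m; corners in marker frame (Z=0):
  M0 = (-0.0455, +0.0455, 0)
  M1 = (+0.0455, +0.0455, 0)
  M2 = (+0.0455, -0.0455, 0)
  M3 = (-0.0455, -0.0455, 0)
rvec = (-0.2771, 0.1451, 0.4015), |rvec| = θ = 0.50896 rad = 29.161°
Rodrigues: sinθ=0.48727, 1−cosθ=0.12675; R = I + sinθ·[k]× + (1−cosθ)·[k]×²:
    [+0.91082 -0.40406 +0.08448]
    [+0.36472 +0.88355 +0.29380]
    [-0.19335 -0.23679 +0.95213]
t = (-0.2315, 0.0380, 0.7612) m
M0: Pc = R·M0+t = (-0.29133, +0.06161, +0.75922); u = 735.4·(-0.29133)/0.75922 + 322.0 = 39.8144, v = 723.6·(+0.06161)/0.75922 + 246.8 = 305.5164
M1: Pc = R·M1+t = (-0.20844, +0.09480, +0.74163); u = 735.4·(-0.20844)/0.74163 + 322.0 = 115.3082, v = 723.6·(+0.09480)/0.74163 + 246.8 = 339.2918
M2: Pc = R·M2+t = (-0.17167, +0.01439, +0.76318); u = 735.4·(-0.17167)/0.76318 + 322.0 = 156.5754, v = 723.6·(+0.01439)/0.76318 + 246.8 = 260.4465
M3: Pc = R·M3+t = (-0.25456, -0.01880, +0.78077); u = 735.4·(-0.25456)/0.78077 + 322.0 = 82.2350, v = 723.6·(-0.01880)/0.78077 + 246.8 = 229.3801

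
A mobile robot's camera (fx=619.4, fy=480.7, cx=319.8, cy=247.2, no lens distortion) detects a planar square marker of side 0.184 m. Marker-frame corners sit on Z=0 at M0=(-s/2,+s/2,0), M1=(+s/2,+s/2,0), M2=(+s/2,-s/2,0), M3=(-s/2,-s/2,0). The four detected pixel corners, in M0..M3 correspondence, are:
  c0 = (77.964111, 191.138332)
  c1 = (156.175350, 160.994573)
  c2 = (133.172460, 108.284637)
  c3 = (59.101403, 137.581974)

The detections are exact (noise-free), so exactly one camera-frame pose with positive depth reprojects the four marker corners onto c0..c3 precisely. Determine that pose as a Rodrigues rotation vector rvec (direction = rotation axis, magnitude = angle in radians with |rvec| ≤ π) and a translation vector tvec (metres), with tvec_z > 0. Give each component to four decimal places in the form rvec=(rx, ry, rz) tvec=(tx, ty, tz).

Intrinsics K: fx=619.4, fy=480.7, cx=319.8, cy=247.2
Marker side s = 0.184 m; corners in marker frame (Z=0):
  M0 = (-0.0920, +0.0920, 0)
  M1 = (+0.0920, +0.0920, 0)
  M2 = (+0.0920, -0.0920, 0)
  M3 = (-0.0920, -0.0920, 0)
Detected image corners:
  c0 = (77.964111, 191.138332) px
  c1 = (156.175350, 160.994573) px
  c2 = (133.172460, 108.284637) px
  c3 = (59.101403, 137.581974) px
Planar DLT: solve 8×8 A·h = b for H (H[2,2]=1):
  H  [+406.25053 +84.19118 +106.09786]
  H  [-171.66661 +247.40613 +148.91673]
  H  [-0.06823 -0.27676 +1.00000]
B = K⁻¹H; ‖b₁‖=0.765497, ‖b₂‖=0.765497; λ = 2/(‖b₁‖+‖b₂‖) = 1.306341, sign → tz>0 ⇒ λ=+1.306341
r₁ = λ·B[:,0] = (+0.90282,-0.42068,-0.08913); r₂ = λ·B[:,1] = (+0.36423,+0.85827,-0.36154)
r₃ = r₁×r₂ = (+0.22859,+0.29394,+0.92809); SVD([r₁ r₂ r₃]) → R = UVᵀ:
  R  [+0.90282 +0.36423 +0.22859]
  R  [-0.42068 +0.85827 +0.29394]
  R  [-0.08913 -0.36154 +0.92809]
t = (-0.45071, -0.26709, +1.30634) m
tr R = 2.689174; θ = arccos((tr R − 1)/2) = 0.565003 rad = 32.372°
axis k = ((R−Rᵀ)₃₂, (R−Rᵀ)₁₃, (R−Rᵀ)₂₁) / (2 sinθ) = (-0.612122, +0.296708, -0.732988)
rvec = θ·k = (-0.345851, +0.167641, -0.414140)

rvec=(-0.3459, 0.1676, -0.4141) tvec=(-0.4507, -0.2671, 1.3063)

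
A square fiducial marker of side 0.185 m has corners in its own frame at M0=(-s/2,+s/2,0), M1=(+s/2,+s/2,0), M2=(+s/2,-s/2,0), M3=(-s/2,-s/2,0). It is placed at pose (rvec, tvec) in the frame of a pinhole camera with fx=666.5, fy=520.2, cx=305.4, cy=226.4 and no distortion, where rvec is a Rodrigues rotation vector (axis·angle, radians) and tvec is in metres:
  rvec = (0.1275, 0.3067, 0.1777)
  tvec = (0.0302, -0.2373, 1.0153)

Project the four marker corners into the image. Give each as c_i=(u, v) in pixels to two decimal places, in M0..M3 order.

c0=(260.70, 145.20) c1=(373.66, 159.39) c2=(395.14, 61.06) c3=(277.98, 51.58)

Intrinsics K: fx=666.5, fy=520.2, cx=305.4, cy=226.4
Marker side s = 0.185 m; corners in marker frame (Z=0):
  M0 = (-0.0925, +0.0925, 0)
  M1 = (+0.0925, +0.0925, 0)
  M2 = (+0.0925, -0.0925, 0)
  M3 = (-0.0925, -0.0925, 0)
rvec = (0.1275, 0.3067, 0.1777), |rvec| = θ = 0.37669 rad = 21.583°
Rodrigues: sinθ=0.36785, 1−cosθ=0.07011; R = I + sinθ·[k]× + (1−cosθ)·[k]×²:
    [+0.93792 -0.15421 +0.31069]
    [+0.19285 +0.97636 -0.09758]
    [-0.28830 +0.15144 +0.94549]
t = (0.0302, -0.2373, 1.0153) m
M0: Pc = R·M0+t = (-0.07082, -0.16482, +1.05598); u = 666.5·(-0.07082)/1.05598 + 305.4 = 260.6997, v = 520.2·(-0.16482)/1.05598 + 226.4 = 145.2032
M1: Pc = R·M1+t = (+0.10269, -0.12915, +1.00264); u = 666.5·(+0.10269)/1.00264 + 305.4 = 373.6650, v = 520.2·(-0.12915)/1.00264 + 226.4 = 159.3942
M2: Pc = R·M2+t = (+0.13122, -0.30978, +0.97462); u = 666.5·(+0.13122)/0.97462 + 305.4 = 395.1362, v = 520.2·(-0.30978)/0.97462 + 226.4 = 61.0593
M3: Pc = R·M3+t = (-0.04229, -0.34545, +1.02796); u = 666.5·(-0.04229)/1.02796 + 305.4 = 277.9781, v = 520.2·(-0.34545)/1.02796 + 226.4 = 51.5836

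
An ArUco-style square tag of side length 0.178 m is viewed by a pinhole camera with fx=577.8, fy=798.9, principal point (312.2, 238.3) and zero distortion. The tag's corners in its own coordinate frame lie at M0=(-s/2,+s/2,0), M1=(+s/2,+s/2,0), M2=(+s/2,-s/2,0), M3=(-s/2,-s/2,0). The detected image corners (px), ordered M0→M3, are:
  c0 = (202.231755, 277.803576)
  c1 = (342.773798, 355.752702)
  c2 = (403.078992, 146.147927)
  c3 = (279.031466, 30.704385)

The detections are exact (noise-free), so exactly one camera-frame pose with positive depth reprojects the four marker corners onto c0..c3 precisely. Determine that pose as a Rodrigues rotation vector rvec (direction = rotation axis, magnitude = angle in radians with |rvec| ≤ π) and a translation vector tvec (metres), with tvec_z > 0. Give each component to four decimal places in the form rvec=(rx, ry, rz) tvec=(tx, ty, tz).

Intrinsics K: fx=577.8, fy=798.9, cx=312.2, cy=238.3
Marker side s = 0.178 m; corners in marker frame (Z=0):
  M0 = (-0.0890, +0.0890, 0)
  M1 = (+0.0890, +0.0890, 0)
  M2 = (+0.0890, -0.0890, 0)
  M3 = (-0.0890, -0.0890, 0)
Detected image corners:
  c0 = (202.231755, 277.803576) px
  c1 = (342.773798, 355.752702) px
  c2 = (403.078992, 146.147927) px
  c3 = (279.031466, 30.704385) px
Planar DLT: solve 8×8 A·h = b for H (H[2,2]=1):
  H  [+1049.16294 -436.96853 +313.22085]
  H  [+747.48860 +1236.54544 +205.05007]
  H  [+0.99970 -0.18243 +1.00000]
B = K⁻¹H; ‖b₁‖=1.741541, ‖b₂‖=1.741541; λ = 2/(‖b₁‖+‖b₂‖) = 0.574204, sign → tz>0 ⇒ λ=+0.574204
r₁ = λ·B[:,0] = (+0.73247,+0.36603,+0.57403); r₂ = λ·B[:,1] = (-0.37765,+0.92000,-0.10475)
r₃ = r₁×r₂ = (-0.56645,-0.14006,+0.81211); SVD([r₁ r₂ r₃]) → R = UVᵀ:
  R  [+0.73247 -0.37765 -0.56645]
  R  [+0.36603 +0.92000 -0.14006]
  R  [+0.57403 -0.10475 +0.81211]
t = (+0.00101, -0.02390, +0.57420) m
tr R = 2.464581; θ = arccos((tr R − 1)/2) = 0.749117 rad = 42.921°
axis k = ((R−Rᵀ)₃₂, (R−Rᵀ)₁₃, (R−Rᵀ)₂₁) / (2 sinθ) = (+0.025922, -0.837368, +0.546025)
rvec = θ·k = (+0.019419, -0.627286, +0.409037)

rvec=(0.0194, -0.6273, 0.4090) tvec=(0.0010, -0.0239, 0.5742)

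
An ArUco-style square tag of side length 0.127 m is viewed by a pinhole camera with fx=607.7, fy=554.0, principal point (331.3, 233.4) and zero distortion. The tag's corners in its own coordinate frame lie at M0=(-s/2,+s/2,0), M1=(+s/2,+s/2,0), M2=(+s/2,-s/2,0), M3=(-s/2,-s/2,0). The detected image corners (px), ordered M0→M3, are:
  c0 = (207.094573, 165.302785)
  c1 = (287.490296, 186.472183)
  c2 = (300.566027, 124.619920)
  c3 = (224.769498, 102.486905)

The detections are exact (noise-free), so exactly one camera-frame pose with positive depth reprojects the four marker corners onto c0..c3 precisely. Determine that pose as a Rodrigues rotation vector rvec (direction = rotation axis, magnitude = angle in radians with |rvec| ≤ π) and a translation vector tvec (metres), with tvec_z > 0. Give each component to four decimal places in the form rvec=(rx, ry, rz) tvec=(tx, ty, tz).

Intrinsics K: fx=607.7, fy=554.0, cx=331.3, cy=233.4
Marker side s = 0.127 m; corners in marker frame (Z=0):
  M0 = (-0.0635, +0.0635, 0)
  M1 = (+0.0635, +0.0635, 0)
  M2 = (+0.0635, -0.0635, 0)
  M3 = (-0.0635, -0.0635, 0)
Detected image corners:
  c0 = (207.094573, 165.302785) px
  c1 = (287.490296, 186.472183) px
  c2 = (300.566027, 124.619920) px
  c3 = (224.769498, 102.486905) px
Planar DLT: solve 8×8 A·h = b for H (H[2,2]=1):
  H  [+681.94749 -225.71127 +255.83734]
  H  [+208.88712 +431.18863 +144.08780]
  H  [+0.26469 -0.41160 +1.00000]
B = K⁻¹H; ‖b₁‖=1.047289, ‖b₂‖=1.047289; λ = 2/(‖b₁‖+‖b₂‖) = 0.954846, sign → tz>0 ⇒ λ=+0.954846
r₁ = λ·B[:,0] = (+0.93372,+0.25355,+0.25274); r₂ = λ·B[:,1] = (-0.14039,+0.90875,-0.39302)
r₃ = r₁×r₂ = (-0.32932,+0.33149,+0.88412); SVD([r₁ r₂ r₃]) → R = UVᵀ:
  R  [+0.93372 -0.14039 -0.32932]
  R  [+0.25355 +0.90875 +0.33149]
  R  [+0.25274 -0.39302 +0.88412]
t = (-0.11857, -0.15393, +0.95485) m
tr R = 2.726591; θ = arccos((tr R − 1)/2) = 0.529033 rad = 30.311°
axis k = ((R−Rᵀ)₃₂, (R−Rᵀ)₁₃, (R−Rᵀ)₂₁) / (2 sinθ) = (-0.717756, -0.576643, +0.390268)
rvec = θ·k = (-0.379717, -0.305064, +0.206465)

rvec=(-0.3797, -0.3051, 0.2065) tvec=(-0.1186, -0.1539, 0.9548)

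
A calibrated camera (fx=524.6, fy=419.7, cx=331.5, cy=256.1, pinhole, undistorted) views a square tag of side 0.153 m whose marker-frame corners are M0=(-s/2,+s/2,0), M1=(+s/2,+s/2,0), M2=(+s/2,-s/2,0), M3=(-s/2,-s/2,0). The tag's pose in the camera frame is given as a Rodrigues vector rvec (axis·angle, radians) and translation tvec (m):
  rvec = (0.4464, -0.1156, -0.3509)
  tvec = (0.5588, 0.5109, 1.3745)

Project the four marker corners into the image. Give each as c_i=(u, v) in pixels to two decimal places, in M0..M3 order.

Intrinsics K: fx=524.6, fy=419.7, cx=331.5, cy=256.1
Marker side s = 0.153 m; corners in marker frame (Z=0):
  M0 = (-0.0765, +0.0765, 0)
  M1 = (+0.0765, +0.0765, 0)
  M2 = (+0.0765, -0.0765, 0)
  M3 = (-0.0765, -0.0765, 0)
rvec = (0.4464, -0.1156, -0.3509), |rvec| = θ = 0.57945 rad = 33.200°
Rodrigues: sinθ=0.54757, 1−cosθ=0.16324; R = I + sinθ·[k]× + (1−cosθ)·[k]×²:
    [+0.93364 +0.30650 -0.18539]
    [-0.35668 +0.84326 -0.40211]
    [+0.03308 +0.44156 +0.89662]
t = (0.5588, 0.5109, 1.3745) m
M0: Pc = R·M0+t = (+0.51082, +0.60270, +1.40575); u = 524.6·(+0.51082)/1.40575 + 331.5 = 522.1303, v = 419.7·(+0.60270)/1.40575 + 256.1 = 436.0406
M1: Pc = R·M1+t = (+0.65367, +0.54812, +1.41081); u = 524.6·(+0.65367)/1.41081 + 331.5 = 574.5631, v = 419.7·(+0.54812)/1.41081 + 256.1 = 419.1605
M2: Pc = R·M2+t = (+0.60678, +0.41910, +1.34325); u = 524.6·(+0.60678)/1.34325 + 331.5 = 568.4732, v = 419.7·(+0.41910)/1.34325 + 256.1 = 387.0496
M3: Pc = R·M3+t = (+0.46393, +0.47368, +1.33819); u = 524.6·(+0.46393)/1.33819 + 331.5 = 513.3704, v = 419.7·(+0.47368)/1.33819 + 256.1 = 404.6604

c0=(522.13, 436.04) c1=(574.56, 419.16) c2=(568.47, 387.05) c3=(513.37, 404.66)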